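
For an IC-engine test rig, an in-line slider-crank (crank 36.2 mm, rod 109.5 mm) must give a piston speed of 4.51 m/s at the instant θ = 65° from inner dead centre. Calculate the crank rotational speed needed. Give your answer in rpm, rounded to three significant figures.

1150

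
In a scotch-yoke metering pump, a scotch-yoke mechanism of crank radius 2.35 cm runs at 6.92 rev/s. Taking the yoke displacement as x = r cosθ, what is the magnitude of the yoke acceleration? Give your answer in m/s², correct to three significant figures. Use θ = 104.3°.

11.0

ω = 43.48 rad/s (from 6.92 rev/s).
x = r cosθ ⇒ ẍ = −rω² cosθ (ω constant).
|a| = rω²|cosθ| = 0.0235·(43.48)²·|cos 104.3°| = 10.973 m/s².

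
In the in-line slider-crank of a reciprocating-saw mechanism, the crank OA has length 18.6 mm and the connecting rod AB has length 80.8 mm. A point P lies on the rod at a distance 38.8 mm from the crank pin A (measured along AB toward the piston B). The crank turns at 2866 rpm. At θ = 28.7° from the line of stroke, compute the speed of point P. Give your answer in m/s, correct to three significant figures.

3.89

ω = 300.1 rad/s.  Crank-pin speed |V_A| = rω = 5.5824 m/s, perpendicular to OA.
Rod angle: sinφ = −(r/L) sinθ ⇒ φ = -6.347°; ω_rod = −rω cosθ/√(L²−r²sin²θ) = -60.975 rad/s.
V_P = V_A + ω_rod × AP, with AP = 0.0388 m along the rod.
Components: V_Px = −rω sinθ − a·ω_rod·sinφ = -2.9423 m/s;  V_Py = rω cosθ + a·ω_rod·cosφ = +2.5452 m/s.
|V_P| = √(V_Px² + V_Py²) = 3.8904 m/s.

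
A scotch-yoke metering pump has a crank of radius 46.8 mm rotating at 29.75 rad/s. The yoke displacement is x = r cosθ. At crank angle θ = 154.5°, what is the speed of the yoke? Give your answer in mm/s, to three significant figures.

599

ω = 29.75 rad/s
x = r cosθ ⇒ ẋ = −rω sinθ.
|v| = rω|sinθ| = 0.0468·29.75·|sin 154.5°| = 0.5994 m/s = 599.4 mm/s.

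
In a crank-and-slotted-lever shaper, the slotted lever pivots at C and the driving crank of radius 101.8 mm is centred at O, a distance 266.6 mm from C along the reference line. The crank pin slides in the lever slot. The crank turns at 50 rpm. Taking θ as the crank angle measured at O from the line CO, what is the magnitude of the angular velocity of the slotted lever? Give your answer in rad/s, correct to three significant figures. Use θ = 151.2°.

ω = 5.236 rad/s (from 50 rpm).
Crank pin A relative to C: A = (d + r cosθ, r sinθ); lever angle φ = atan2(r sinθ, d + r cosθ).
Differentiating tanφ: φ̇ = rω(d cosθ + r)/(d² + r² + 2dr cosθ).
d² + r² + 2dr cosθ = |CA|² = 0.0338731 m²;  d cosθ + r = -0.13182 m.
|ω_lever| = |0.1018·5.236·-0.13182| / 0.0338731 = 2.0744 rad/s.

2.07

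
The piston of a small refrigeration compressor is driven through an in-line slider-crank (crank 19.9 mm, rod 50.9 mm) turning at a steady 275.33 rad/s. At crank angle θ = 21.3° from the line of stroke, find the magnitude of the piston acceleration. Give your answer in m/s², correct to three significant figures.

ω = 275.3 rad/s
x(θ) = r cosθ + √(L² − r² sin²θ); with ω constant, a = ω²·d²x/dθ².
d²x/dθ² = −r cosθ − r²(cos2θ)/√u − r⁴ sin²2θ/(4u^{3/2}),  u = L² − r² sin²θ = 0.00253856 m².
Substituting r = 0.0199 m, L = 0.0509 m, θ = 21.3°: d²x/dθ² = -0.024467 m.
a = ω²·d²x/dθ² = (275.3)²·(-0.024467) = -1854.7 m/s²;  |a| = 1854.7 m/s².

1850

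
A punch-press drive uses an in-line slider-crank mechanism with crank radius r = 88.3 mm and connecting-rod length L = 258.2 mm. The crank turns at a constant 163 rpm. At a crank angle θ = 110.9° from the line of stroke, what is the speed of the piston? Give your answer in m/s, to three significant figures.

1.23

ω = 2π·163/60 = 17.07 rad/s
For an in-line slider-crank, x = r cosθ + √(L² − r² sin²θ), so v = −rω sinθ·[1 + r cosθ/√(L² − r² sin²θ)].
With r = 0.0883 m, L = 0.2582 m, θ = 110.9°: √(L² − r² sin²θ) = 0.24467 m.
v = −0.0883·17.07·0.93420·[1 + 0.0883·-0.35674/0.24467] = -1.2268 m/s.
|v| = 1.2268 m/s.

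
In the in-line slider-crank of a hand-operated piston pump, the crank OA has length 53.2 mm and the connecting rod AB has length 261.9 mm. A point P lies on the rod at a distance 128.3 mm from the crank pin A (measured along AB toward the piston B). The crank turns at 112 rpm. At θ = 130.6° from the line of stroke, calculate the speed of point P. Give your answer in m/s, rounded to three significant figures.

0.489

ω = 11.73 rad/s.  Crank-pin speed |V_A| = rω = 0.62396 m/s, perpendicular to OA.
Rod angle: sinφ = −(r/L) sinθ ⇒ φ = -8.872°; ω_rod = −rω cosθ/√(L²−r²sin²θ) = +1.5692 rad/s.
V_P = V_A + ω_rod × AP, with AP = 0.1283 m along the rod.
Components: V_Px = −rω sinθ − a·ω_rod·sinφ = -0.44271 m/s;  V_Py = rω cosθ + a·ω_rod·cosφ = -0.20714 m/s.
|V_P| = √(V_Px² + V_Py²) = 0.48877 m/s.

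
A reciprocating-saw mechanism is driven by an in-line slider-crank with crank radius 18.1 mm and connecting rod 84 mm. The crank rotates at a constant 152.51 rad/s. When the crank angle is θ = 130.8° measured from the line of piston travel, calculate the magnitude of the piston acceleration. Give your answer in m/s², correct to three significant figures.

287

ω = 152.5 rad/s
x(θ) = r cosθ + √(L² − r² sin²θ); with ω constant, a = ω²·d²x/dθ².
d²x/dθ² = −r cosθ − r²(cos2θ)/√u − r⁴ sin²2θ/(4u^{3/2}),  u = L² − r² sin²θ = 0.00686827 m².
Substituting r = 0.0181 m, L = 0.084 m, θ = 130.8°: d²x/dθ² = +0.012358 m.
a = ω²·d²x/dθ² = (152.5)²·(+0.012358) = +287.44 m/s²;  |a| = 287.44 m/s².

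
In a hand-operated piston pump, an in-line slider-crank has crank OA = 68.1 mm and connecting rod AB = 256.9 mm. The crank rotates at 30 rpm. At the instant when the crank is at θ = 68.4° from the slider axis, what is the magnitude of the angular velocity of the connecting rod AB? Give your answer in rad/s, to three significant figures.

0.316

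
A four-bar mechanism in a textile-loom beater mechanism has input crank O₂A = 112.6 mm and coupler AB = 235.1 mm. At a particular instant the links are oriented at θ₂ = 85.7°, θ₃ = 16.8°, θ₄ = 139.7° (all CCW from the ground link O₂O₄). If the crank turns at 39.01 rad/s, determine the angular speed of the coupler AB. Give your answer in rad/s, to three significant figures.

ω₂ = 39.01 rad/s
Differentiating the loop-closure r₂e^{iθ₂}+r₃e^{iθ₃}=r₁+r₄e^{iθ₄} gives r₂ω₂e^{iθ₂}+r₃ω₃e^{iθ₃}=r₄ω₄e^{iθ₄}.
Eliminating the other unknown: ω₃ = r₂ω₂ sin(θ₄−θ₂) / [r₃ sin(θ₃−θ₄)].
Numerator sine = +0.80902; denominator sine = -0.83962.
Result = 0.1126·39.01·(+0.80902) / (0.2351·(-0.83962)) = -18.003 rad/s; magnitude 18.003 rad/s.

18.0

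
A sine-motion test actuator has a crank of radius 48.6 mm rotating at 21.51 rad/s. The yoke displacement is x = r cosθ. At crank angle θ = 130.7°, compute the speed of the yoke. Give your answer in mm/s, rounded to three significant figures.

793

ω = 21.51 rad/s
x = r cosθ ⇒ ẋ = −rω sinθ.
|v| = rω|sinθ| = 0.0486·21.51·|sin 130.7°| = 0.79254 m/s = 792.54 mm/s.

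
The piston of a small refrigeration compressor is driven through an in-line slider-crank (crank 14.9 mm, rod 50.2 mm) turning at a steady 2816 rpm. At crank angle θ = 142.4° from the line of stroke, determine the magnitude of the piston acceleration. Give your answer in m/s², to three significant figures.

918

ω = 2π·2816/60 = 294.9 rad/s
x(θ) = r cosθ + √(L² − r² sin²θ); with ω constant, a = ω²·d²x/dθ².
d²x/dθ² = −r cosθ − r²(cos2θ)/√u − r⁴ sin²2θ/(4u^{3/2}),  u = L² − r² sin²θ = 0.00243739 m².
Substituting r = 0.0149 m, L = 0.0502 m, θ = 142.4°: d²x/dθ² = +0.010561 m.
a = ω²·d²x/dθ² = (294.9)²·(+0.010561) = +918.36 m/s²;  |a| = 918.36 m/s².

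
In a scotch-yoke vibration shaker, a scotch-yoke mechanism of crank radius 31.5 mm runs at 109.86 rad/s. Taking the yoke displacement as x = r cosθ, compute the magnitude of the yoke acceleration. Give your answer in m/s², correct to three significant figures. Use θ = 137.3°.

279

ω = 109.9 rad/s
x = r cosθ ⇒ ẍ = −rω² cosθ (ω constant).
|a| = rω²|cosθ| = 0.0315·(109.9)²·|cos 137.3°| = 279.4 m/s².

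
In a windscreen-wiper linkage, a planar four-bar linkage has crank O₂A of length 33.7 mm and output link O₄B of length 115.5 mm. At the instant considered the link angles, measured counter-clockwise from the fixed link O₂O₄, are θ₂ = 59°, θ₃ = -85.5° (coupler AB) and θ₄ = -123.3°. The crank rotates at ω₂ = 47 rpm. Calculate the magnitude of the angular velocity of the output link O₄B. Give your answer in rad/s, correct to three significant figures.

1.36

ω₂ = 4.922 rad/s (from 47 rpm).
Differentiating the loop-closure r₂e^{iθ₂}+r₃e^{iθ₃}=r₁+r₄e^{iθ₄} gives r₂ω₂e^{iθ₂}+r₃ω₃e^{iθ₃}=r₄ω₄e^{iθ₄}.
Eliminating the other unknown: ω₄ = r₂ω₂ sin(θ₂−θ₃) / [r₄ sin(θ₄−θ₃)].
Numerator sine = +0.58070; denominator sine = -0.61291.
Result = 0.0337·4.922·(+0.58070) / (0.1155·(-0.61291)) = -1.3606 rad/s; magnitude 1.3606 rad/s.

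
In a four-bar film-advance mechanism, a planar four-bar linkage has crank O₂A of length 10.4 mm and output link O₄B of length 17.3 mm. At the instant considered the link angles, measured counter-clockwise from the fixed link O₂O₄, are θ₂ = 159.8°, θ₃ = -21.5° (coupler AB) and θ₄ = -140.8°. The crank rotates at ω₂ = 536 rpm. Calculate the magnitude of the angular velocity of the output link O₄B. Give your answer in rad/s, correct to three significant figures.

0.878

ω₂ = 56.13 rad/s (from 536 rpm).
Differentiating the loop-closure r₂e^{iθ₂}+r₃e^{iθ₃}=r₁+r₄e^{iθ₄} gives r₂ω₂e^{iθ₂}+r₃ω₃e^{iθ₃}=r₄ω₄e^{iθ₄}.
Eliminating the other unknown: ω₄ = r₂ω₂ sin(θ₂−θ₃) / [r₄ sin(θ₄−θ₃)].
Numerator sine = -0.02269; denominator sine = -0.87207.
Result = 0.0104·56.13·(-0.02269) / (0.0173·(-0.87207)) = +0.87784 rad/s; magnitude 0.87784 rad/s.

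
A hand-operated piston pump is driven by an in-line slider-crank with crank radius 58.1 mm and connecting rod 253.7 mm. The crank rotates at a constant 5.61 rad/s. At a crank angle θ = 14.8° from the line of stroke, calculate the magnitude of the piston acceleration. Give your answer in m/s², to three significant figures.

2.13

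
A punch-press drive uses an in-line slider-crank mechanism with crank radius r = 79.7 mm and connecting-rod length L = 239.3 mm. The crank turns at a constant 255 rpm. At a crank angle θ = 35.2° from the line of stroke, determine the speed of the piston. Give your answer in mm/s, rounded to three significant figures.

1570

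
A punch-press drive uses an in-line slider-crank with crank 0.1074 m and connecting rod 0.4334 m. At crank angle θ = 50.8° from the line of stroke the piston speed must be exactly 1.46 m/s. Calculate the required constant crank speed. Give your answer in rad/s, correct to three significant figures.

15.1

For an in-line slider-crank, |v_piston| = rω|sinθ|·[1 + r cosθ/√(L² − r² sin²θ)].
With r = 0.1074 m, L = 0.4334 m, θ = 50.8°: the bracketed kinematic factor |dx/dθ| = 0.096512 m.
ω = v/|dx/dθ| = 1.46/0.096512 = 15.128 rad/s.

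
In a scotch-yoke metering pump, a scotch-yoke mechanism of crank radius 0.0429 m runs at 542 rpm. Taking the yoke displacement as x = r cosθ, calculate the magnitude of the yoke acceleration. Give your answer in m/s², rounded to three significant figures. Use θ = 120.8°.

70.8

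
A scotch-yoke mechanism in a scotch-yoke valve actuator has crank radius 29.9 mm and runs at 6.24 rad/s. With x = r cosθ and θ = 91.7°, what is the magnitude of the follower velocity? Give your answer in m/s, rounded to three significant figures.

ω = 6.24 rad/s
x = r cosθ ⇒ ẋ = −rω sinθ.
|v| = rω|sinθ| = 0.0299·6.24·|sin 91.7°| = 0.18649 m/s.

0.186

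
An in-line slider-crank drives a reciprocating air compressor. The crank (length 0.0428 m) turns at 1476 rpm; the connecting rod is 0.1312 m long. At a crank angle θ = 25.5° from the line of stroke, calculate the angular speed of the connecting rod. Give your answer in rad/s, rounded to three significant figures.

ω = 154.6 rad/s (converted from 1476 rpm).
The rod makes angle φ with the slider axis where L sinφ = r sinθ; differentiating, L cosφ·φ̇ = r ω cosθ.
L cosφ = √(L² − r² sin²θ) = 0.1299 m.
|ω_rod| = r ω |cosθ| / √(L² − r² sin²θ) = 0.0428·154.6·0.90259/0.1299 = 45.966 rad/s.

46.0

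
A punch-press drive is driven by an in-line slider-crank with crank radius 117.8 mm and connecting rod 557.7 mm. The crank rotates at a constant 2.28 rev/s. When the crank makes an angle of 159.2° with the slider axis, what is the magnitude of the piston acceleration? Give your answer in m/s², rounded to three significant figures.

18.7

ω = 2π·2.28 = 14.33 rad/s
x(θ) = r cosθ + √(L² − r² sin²θ); with ω constant, a = ω²·d²x/dθ².
d²x/dθ² = −r cosθ − r²(cos2θ)/√u − r⁴ sin²2θ/(4u^{3/2}),  u = L² − r² sin²θ = 0.309279 m².
Substituting r = 0.1178 m, L = 0.5577 m, θ = 159.2°: d²x/dθ² = +0.09134 m.
a = ω²·d²x/dθ² = (14.33)²·(+0.09134) = +18.745 m/s²;  |a| = 18.745 m/s².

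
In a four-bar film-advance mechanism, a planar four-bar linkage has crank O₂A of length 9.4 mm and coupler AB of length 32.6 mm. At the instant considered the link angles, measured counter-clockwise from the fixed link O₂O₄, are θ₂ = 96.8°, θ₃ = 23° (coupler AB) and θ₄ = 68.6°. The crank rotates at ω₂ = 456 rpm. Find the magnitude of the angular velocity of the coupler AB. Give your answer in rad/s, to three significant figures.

9.11

ω₂ = 47.75 rad/s (from 456 rpm).
Differentiating the loop-closure r₂e^{iθ₂}+r₃e^{iθ₃}=r₁+r₄e^{iθ₄} gives r₂ω₂e^{iθ₂}+r₃ω₃e^{iθ₃}=r₄ω₄e^{iθ₄}.
Eliminating the other unknown: ω₃ = r₂ω₂ sin(θ₄−θ₂) / [r₃ sin(θ₃−θ₄)].
Numerator sine = -0.47255; denominator sine = -0.71447.
Result = 0.0094·47.75·(-0.47255) / (0.0326·(-0.71447)) = +9.1068 rad/s; magnitude 9.1068 rad/s.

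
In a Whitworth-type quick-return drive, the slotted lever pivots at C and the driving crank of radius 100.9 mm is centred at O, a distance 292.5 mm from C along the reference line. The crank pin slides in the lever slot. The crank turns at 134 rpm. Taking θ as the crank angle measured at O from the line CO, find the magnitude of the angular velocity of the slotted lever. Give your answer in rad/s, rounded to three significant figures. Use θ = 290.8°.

2.48

ω = 14.03 rad/s (from 134 rpm).
Crank pin A relative to C: A = (d + r cosθ, r sinθ); lever angle φ = atan2(r sinθ, d + r cosθ).
Differentiating tanφ: φ̇ = rω(d cosθ + r)/(d² + r² + 2dr cosθ).
d² + r² + 2dr cosθ = |CA|² = 0.116698 m²;  d cosθ + r = +0.20477 m.
|ω_lever| = |0.1009·14.03·+0.20477| / 0.116698 = 2.4844 rad/s.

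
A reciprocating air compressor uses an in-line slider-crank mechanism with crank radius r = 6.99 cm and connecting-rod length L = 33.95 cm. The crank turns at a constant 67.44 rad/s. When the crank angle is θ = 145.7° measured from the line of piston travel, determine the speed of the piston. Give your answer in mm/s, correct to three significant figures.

2200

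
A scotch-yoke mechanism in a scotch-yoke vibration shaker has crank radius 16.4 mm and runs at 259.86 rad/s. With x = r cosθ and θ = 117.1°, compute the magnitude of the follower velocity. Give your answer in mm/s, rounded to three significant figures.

3790

ω = 259.9 rad/s
x = r cosθ ⇒ ẋ = −rω sinθ.
|v| = rω|sinθ| = 0.0164·259.9·|sin 117.1°| = 3.7938 m/s = 3793.8 mm/s.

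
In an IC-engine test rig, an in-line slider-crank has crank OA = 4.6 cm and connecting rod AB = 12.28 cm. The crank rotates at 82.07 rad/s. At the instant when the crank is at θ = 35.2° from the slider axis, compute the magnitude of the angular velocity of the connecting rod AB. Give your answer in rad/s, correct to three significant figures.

25.7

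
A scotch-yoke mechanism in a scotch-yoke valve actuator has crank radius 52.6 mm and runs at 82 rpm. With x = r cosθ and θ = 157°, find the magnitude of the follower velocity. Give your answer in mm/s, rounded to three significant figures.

ω = 8.587 rad/s (from 82 rpm).
x = r cosθ ⇒ ẋ = −rω sinθ.
|v| = rω|sinθ| = 0.0526·8.587·|sin 157°| = 0.17648 m/s = 176.48 mm/s.

176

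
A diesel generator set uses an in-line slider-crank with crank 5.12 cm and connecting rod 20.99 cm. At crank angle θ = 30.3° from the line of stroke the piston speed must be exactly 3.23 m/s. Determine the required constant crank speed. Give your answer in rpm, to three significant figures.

985

For an in-line slider-crank, |v_piston| = rω|sinθ|·[1 + r cosθ/√(L² − r² sin²θ)].
With r = 0.0512 m, L = 0.2099 m, θ = 30.3°: the bracketed kinematic factor |dx/dθ| = 0.031314 m.
ω = v/|dx/dθ| = 3.23/0.031314 = 103.15 rad/s.
N = 60ω/(2π) = 985 rpm.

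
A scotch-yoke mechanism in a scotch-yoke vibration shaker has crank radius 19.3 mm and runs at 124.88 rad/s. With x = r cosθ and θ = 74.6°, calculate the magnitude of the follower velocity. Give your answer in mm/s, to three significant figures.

ω = 124.9 rad/s
x = r cosθ ⇒ ẋ = −rω sinθ.
|v| = rω|sinθ| = 0.0193·124.9·|sin 74.6°| = 2.3236 m/s = 2323.6 mm/s.

2320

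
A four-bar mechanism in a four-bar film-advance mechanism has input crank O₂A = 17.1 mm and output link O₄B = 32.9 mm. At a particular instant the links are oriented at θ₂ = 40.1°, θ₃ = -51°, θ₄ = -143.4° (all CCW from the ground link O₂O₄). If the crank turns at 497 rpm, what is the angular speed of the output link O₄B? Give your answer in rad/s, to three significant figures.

27.1

ω₂ = 52.05 rad/s (from 497 rpm).
Differentiating the loop-closure r₂e^{iθ₂}+r₃e^{iθ₃}=r₁+r₄e^{iθ₄} gives r₂ω₂e^{iθ₂}+r₃ω₃e^{iθ₃}=r₄ω₄e^{iθ₄}.
Eliminating the other unknown: ω₄ = r₂ω₂ sin(θ₂−θ₃) / [r₄ sin(θ₄−θ₃)].
Numerator sine = +0.99982; denominator sine = -0.99912.
Result = 0.0171·52.05·(+0.99982) / (0.0329·(-0.99912)) = -27.07 rad/s; magnitude 27.07 rad/s.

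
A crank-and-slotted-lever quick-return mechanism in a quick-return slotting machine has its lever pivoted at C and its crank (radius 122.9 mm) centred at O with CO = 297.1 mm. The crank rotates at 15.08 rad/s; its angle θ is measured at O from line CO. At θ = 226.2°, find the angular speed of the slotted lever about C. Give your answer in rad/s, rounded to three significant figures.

ω = 15.08 rad/s
Crank pin A relative to C: A = (d + r cosθ, r sinθ); lever angle φ = atan2(r sinθ, d + r cosθ).
Differentiating tanφ: φ̇ = rω(d cosθ + r)/(d² + r² + 2dr cosθ).
d² + r² + 2dr cosθ = |CA|² = 0.0528276 m²;  d cosθ + r = -0.082736 m.
|ω_lever| = |0.1229·15.08·-0.082736| / 0.0528276 = 2.9026 rad/s.

2.90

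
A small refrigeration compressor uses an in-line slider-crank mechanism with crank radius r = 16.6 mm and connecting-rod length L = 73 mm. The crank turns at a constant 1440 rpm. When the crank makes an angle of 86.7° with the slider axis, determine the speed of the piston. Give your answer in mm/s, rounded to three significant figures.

2530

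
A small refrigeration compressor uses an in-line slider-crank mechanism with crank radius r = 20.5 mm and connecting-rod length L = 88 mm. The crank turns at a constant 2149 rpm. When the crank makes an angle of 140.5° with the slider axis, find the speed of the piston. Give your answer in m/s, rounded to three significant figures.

2.40

ω = 2π·2149/60 = 225 rad/s
For an in-line slider-crank, x = r cosθ + √(L² − r² sin²θ), so v = −rω sinθ·[1 + r cosθ/√(L² − r² sin²θ)].
With r = 0.0205 m, L = 0.088 m, θ = 140.5°: √(L² − r² sin²θ) = 0.087029 m.
v = −0.0205·225·0.63608·[1 + 0.0205·-0.77162/0.087029] = -2.4011 m/s.
|v| = 2.4011 m/s.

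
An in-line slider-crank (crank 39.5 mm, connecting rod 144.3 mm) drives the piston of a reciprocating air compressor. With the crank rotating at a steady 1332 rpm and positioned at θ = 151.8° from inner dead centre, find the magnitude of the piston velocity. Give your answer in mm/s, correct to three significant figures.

1970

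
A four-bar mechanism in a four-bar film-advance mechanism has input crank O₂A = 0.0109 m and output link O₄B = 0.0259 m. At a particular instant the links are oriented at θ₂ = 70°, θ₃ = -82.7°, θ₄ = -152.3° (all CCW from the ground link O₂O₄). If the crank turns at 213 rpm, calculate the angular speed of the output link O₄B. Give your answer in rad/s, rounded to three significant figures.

ω₂ = 22.31 rad/s (from 213 rpm).
Differentiating the loop-closure r₂e^{iθ₂}+r₃e^{iθ₃}=r₁+r₄e^{iθ₄} gives r₂ω₂e^{iθ₂}+r₃ω₃e^{iθ₃}=r₄ω₄e^{iθ₄}.
Eliminating the other unknown: ω₄ = r₂ω₂ sin(θ₂−θ₃) / [r₄ sin(θ₄−θ₃)].
Numerator sine = +0.45865; denominator sine = -0.93728.
Result = 0.0109·22.31·(+0.45865) / (0.0259·(-0.93728)) = -4.5935 rad/s; magnitude 4.5935 rad/s.

4.59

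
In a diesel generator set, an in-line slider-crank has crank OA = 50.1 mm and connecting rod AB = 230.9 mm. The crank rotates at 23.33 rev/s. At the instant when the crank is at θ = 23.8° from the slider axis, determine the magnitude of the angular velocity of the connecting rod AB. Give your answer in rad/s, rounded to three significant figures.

29.2

ω = 146.6 rad/s (converted from 23.33 rev/s).
The rod makes angle φ with the slider axis where L sinφ = r sinθ; differentiating, L cosφ·φ̇ = r ω cosθ.
L cosφ = √(L² − r² sin²θ) = 0.23001 m.
|ω_rod| = r ω |cosθ| / √(L² − r² sin²θ) = 0.0501·146.6·0.91496/0.23001 = 29.213 rad/s.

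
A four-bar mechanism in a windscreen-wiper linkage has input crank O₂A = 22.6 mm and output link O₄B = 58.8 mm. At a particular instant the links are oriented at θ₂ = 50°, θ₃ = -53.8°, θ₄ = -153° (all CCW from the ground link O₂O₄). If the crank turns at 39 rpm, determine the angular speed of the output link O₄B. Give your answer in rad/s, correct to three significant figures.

ω₂ = 4.084 rad/s (from 39 rpm).
Differentiating the loop-closure r₂e^{iθ₂}+r₃e^{iθ₃}=r₁+r₄e^{iθ₄} gives r₂ω₂e^{iθ₂}+r₃ω₃e^{iθ₃}=r₄ω₄e^{iθ₄}.
Eliminating the other unknown: ω₄ = r₂ω₂ sin(θ₂−θ₃) / [r₄ sin(θ₄−θ₃)].
Numerator sine = +0.97113; denominator sine = -0.98714.
Result = 0.0226·4.084·(+0.97113) / (0.0588·(-0.98714)) = -1.5443 rad/s; magnitude 1.5443 rad/s.

1.54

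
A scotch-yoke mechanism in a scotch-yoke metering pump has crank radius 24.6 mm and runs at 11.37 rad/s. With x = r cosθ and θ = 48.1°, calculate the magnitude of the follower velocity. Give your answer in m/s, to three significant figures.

0.208

ω = 11.37 rad/s
x = r cosθ ⇒ ẋ = −rω sinθ.
|v| = rω|sinθ| = 0.0246·11.37·|sin 48.1°| = 0.20819 m/s.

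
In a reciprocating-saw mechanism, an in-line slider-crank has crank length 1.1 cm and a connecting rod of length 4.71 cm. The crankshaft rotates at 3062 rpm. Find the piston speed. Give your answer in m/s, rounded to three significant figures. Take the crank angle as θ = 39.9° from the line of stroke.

2.67

ω = 2π·3062/60 = 320.7 rad/s
For an in-line slider-crank, x = r cosθ + √(L² − r² sin²θ), so v = −rω sinθ·[1 + r cosθ/√(L² − r² sin²θ)].
With r = 0.011 m, L = 0.0471 m, θ = 39.9°: √(L² − r² sin²θ) = 0.046568 m.
v = −0.011·320.7·0.64145·[1 + 0.011·0.76717/0.046568] = -2.6725 m/s.
|v| = 2.6725 m/s.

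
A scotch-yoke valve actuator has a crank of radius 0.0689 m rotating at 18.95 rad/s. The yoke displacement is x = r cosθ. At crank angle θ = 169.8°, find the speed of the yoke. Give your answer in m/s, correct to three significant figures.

0.231

ω = 18.95 rad/s
x = r cosθ ⇒ ẋ = −rω sinθ.
|v| = rω|sinθ| = 0.0689·18.95·|sin 169.8°| = 0.23121 m/s.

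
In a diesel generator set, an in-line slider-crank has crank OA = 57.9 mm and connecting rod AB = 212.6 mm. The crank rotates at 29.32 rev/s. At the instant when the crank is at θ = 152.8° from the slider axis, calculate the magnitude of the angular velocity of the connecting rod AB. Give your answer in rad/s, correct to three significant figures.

ω = 184.2 rad/s (converted from 29.32 rev/s).
The rod makes angle φ with the slider axis where L sinφ = r sinθ; differentiating, L cosφ·φ̇ = r ω cosθ.
L cosφ = √(L² − r² sin²θ) = 0.21095 m.
|ω_rod| = r ω |cosθ| / √(L² − r² sin²θ) = 0.0579·184.2·0.88942/0.21095 = 44.973 rad/s.

45.0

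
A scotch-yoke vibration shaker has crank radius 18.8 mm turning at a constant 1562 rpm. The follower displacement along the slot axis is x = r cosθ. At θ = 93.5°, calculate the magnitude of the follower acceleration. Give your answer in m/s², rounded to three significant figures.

ω = 163.6 rad/s (from 1562 rpm).
x = r cosθ ⇒ ẍ = −rω² cosθ (ω constant).
|a| = rω²|cosθ| = 0.0188·(163.6)²·|cos 93.5°| = 30.708 m/s².

30.7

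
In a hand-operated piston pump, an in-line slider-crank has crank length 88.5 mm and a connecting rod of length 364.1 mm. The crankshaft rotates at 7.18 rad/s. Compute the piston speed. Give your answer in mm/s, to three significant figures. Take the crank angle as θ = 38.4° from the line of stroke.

ω = 7.18 rad/s
For an in-line slider-crank, x = r cosθ + √(L² − r² sin²θ), so v = −rω sinθ·[1 + r cosθ/√(L² − r² sin²θ)].
With r = 0.0885 m, L = 0.3641 m, θ = 38.4°: √(L² − r² sin²θ) = 0.35993 m.
v = −0.0885·7.18·0.62115·[1 + 0.0885·0.78369/0.35993] = -0.47075 m/s.
|v| = 0.47075 m/s = 470.75 mm/s.

471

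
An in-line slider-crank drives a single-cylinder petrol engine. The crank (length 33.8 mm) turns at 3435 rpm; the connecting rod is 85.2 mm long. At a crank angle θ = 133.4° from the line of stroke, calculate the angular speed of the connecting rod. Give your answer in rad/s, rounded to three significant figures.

ω = 359.7 rad/s (converted from 3435 rpm).
The rod makes angle φ with the slider axis where L sinφ = r sinθ; differentiating, L cosφ·φ̇ = r ω cosθ.
L cosφ = √(L² − r² sin²θ) = 0.081584 m.
|ω_rod| = r ω |cosθ| / √(L² − r² sin²θ) = 0.0338·359.7·0.68709/0.081584 = 102.4 rad/s.

102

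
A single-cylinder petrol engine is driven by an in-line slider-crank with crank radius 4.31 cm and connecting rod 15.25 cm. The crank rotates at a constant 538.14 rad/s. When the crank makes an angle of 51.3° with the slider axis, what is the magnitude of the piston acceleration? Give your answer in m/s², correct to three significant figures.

ω = 538.1 rad/s
x(θ) = r cosθ + √(L² − r² sin²θ); with ω constant, a = ω²·d²x/dθ².
d²x/dθ² = −r cosθ − r²(cos2θ)/√u − r⁴ sin²2θ/(4u^{3/2}),  u = L² − r² sin²θ = 0.0221248 m².
Substituting r = 0.0431 m, L = 0.1525 m, θ = 51.3°: d²x/dθ² = -0.024473 m.
a = ω²·d²x/dθ² = (538.1)²·(-0.024473) = -7087.3 m/s²;  |a| = 7087.3 m/s².

7090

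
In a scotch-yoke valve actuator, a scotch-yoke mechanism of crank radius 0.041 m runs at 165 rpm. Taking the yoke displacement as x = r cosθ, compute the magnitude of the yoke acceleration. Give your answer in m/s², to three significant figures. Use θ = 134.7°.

8.61

ω = 17.28 rad/s (from 165 rpm).
x = r cosθ ⇒ ẍ = −rω² cosθ (ω constant).
|a| = rω²|cosθ| = 0.041·(17.28)²·|cos 134.7°| = 8.6101 m/s².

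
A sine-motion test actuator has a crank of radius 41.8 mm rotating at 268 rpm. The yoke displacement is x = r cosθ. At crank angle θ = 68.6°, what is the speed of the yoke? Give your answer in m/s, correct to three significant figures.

1.09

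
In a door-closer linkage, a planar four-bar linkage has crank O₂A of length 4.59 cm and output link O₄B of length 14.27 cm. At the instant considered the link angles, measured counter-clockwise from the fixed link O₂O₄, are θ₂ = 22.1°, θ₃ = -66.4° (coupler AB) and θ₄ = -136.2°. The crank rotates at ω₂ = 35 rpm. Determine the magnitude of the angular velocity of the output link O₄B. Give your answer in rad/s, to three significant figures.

ω₂ = 3.665 rad/s (from 35 rpm).
Differentiating the loop-closure r₂e^{iθ₂}+r₃e^{iθ₃}=r₁+r₄e^{iθ₄} gives r₂ω₂e^{iθ₂}+r₃ω₃e^{iθ₃}=r₄ω₄e^{iθ₄}.
Eliminating the other unknown: ω₄ = r₂ω₂ sin(θ₂−θ₃) / [r₄ sin(θ₄−θ₃)].
Numerator sine = +0.99966; denominator sine = -0.93849.
Result = 0.0459·3.665·(+0.99966) / (0.1427·(-0.93849)) = -1.2558 rad/s; magnitude 1.2558 rad/s.

1.26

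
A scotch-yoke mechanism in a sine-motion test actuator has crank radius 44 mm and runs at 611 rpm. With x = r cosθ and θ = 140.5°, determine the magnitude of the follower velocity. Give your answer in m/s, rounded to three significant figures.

ω = 63.98 rad/s (from 611 rpm).
x = r cosθ ⇒ ẋ = −rω sinθ.
|v| = rω|sinθ| = 0.044·63.98·|sin 140.5°| = 1.7907 m/s.

1.79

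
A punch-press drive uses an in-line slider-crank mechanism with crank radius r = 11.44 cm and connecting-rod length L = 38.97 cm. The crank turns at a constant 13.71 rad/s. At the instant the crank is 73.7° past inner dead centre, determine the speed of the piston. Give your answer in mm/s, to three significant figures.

ω = 13.71 rad/s
For an in-line slider-crank, x = r cosθ + √(L² − r² sin²θ), so v = −rω sinθ·[1 + r cosθ/√(L² − r² sin²θ)].
With r = 0.1144 m, L = 0.3897 m, θ = 73.7°: √(L² − r² sin²θ) = 0.37391 m.
v = −0.1144·13.71·0.95981·[1 + 0.1144·0.28067/0.37391] = -1.6347 m/s.
|v| = 1.6347 m/s = 1634.7 mm/s.

1630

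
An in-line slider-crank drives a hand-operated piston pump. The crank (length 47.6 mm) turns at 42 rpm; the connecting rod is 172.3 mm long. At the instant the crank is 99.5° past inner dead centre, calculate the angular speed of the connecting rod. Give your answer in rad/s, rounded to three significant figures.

0.208

ω = 4.398 rad/s (converted from 42 rpm).
The rod makes angle φ with the slider axis where L sinφ = r sinθ; differentiating, L cosφ·φ̇ = r ω cosθ.
L cosφ = √(L² − r² sin²θ) = 0.16578 m.
|ω_rod| = r ω |cosθ| / √(L² − r² sin²θ) = 0.0476·4.398·0.16505/0.16578 = 0.20843 rad/s.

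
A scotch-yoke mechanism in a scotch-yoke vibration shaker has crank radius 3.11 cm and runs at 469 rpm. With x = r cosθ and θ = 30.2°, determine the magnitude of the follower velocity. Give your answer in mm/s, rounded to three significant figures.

ω = 49.11 rad/s (from 469 rpm).
x = r cosθ ⇒ ẋ = −rω sinθ.
|v| = rω|sinθ| = 0.0311·49.11·|sin 30.2°| = 0.76833 m/s = 768.33 mm/s.

768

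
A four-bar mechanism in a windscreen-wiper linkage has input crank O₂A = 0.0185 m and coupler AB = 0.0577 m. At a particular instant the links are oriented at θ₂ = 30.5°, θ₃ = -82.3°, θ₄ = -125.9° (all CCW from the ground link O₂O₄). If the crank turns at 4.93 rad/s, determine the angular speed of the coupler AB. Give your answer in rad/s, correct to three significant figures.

0.918

ω₂ = 4.93 rad/s
Differentiating the loop-closure r₂e^{iθ₂}+r₃e^{iθ₃}=r₁+r₄e^{iθ₄} gives r₂ω₂e^{iθ₂}+r₃ω₃e^{iθ₃}=r₄ω₄e^{iθ₄}.
Eliminating the other unknown: ω₃ = r₂ω₂ sin(θ₄−θ₂) / [r₃ sin(θ₃−θ₄)].
Numerator sine = -0.40035; denominator sine = +0.68962.
Result = 0.0185·4.93·(-0.40035) / (0.0577·(+0.68962)) = -0.91764 rad/s; magnitude 0.91764 rad/s.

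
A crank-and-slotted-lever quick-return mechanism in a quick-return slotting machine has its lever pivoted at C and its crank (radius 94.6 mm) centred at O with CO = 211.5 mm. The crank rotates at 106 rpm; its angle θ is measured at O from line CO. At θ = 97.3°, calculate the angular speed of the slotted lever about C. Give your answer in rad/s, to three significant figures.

ω = 11.1 rad/s (from 106 rpm).
Crank pin A relative to C: A = (d + r cosθ, r sinθ); lever angle φ = atan2(r sinθ, d + r cosθ).
Differentiating tanφ: φ̇ = rω(d cosθ + r)/(d² + r² + 2dr cosθ).
d² + r² + 2dr cosθ = |CA|² = 0.0485968 m²;  d cosθ + r = +0.067726 m.
|ω_lever| = |0.0946·11.1·+0.067726| / 0.0485968 = 1.4634 rad/s.

1.46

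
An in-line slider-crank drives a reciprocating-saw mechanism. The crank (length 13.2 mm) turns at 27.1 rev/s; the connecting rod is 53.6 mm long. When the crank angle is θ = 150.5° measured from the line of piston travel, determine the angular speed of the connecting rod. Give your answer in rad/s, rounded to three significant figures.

ω = 170.3 rad/s (converted from 27.1 rev/s).
The rod makes angle φ with the slider axis where L sinφ = r sinθ; differentiating, L cosφ·φ̇ = r ω cosθ.
L cosφ = √(L² − r² sin²θ) = 0.053204 m.
|ω_rod| = r ω |cosθ| / √(L² − r² sin²θ) = 0.0132·170.3·0.87036/0.053204 = 36.768 rad/s.

36.8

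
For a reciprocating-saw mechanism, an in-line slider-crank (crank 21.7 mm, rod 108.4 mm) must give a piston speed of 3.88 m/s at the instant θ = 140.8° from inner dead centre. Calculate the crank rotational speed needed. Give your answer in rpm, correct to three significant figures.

3200

For an in-line slider-crank, |v_piston| = rω|sinθ|·[1 + r cosθ/√(L² − r² sin²θ)].
With r = 0.0217 m, L = 0.1084 m, θ = 140.8°: the bracketed kinematic factor |dx/dθ| = 0.01157 m.
ω = v/|dx/dθ| = 3.88/0.01157 = 335.35 rad/s.
N = 60ω/(2π) = 3202.3 rpm.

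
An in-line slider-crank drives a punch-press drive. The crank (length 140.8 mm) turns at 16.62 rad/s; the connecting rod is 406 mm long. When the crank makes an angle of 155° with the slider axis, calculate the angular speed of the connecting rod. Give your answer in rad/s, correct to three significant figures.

5.28

ω = 16.62 rad/s
The rod makes angle φ with the slider axis where L sinφ = r sinθ; differentiating, L cosφ·φ̇ = r ω cosθ.
L cosφ = √(L² − r² sin²θ) = 0.40162 m.
|ω_rod| = r ω |cosθ| / √(L² − r² sin²θ) = 0.1408·16.62·0.90631/0.40162 = 5.2808 rad/s.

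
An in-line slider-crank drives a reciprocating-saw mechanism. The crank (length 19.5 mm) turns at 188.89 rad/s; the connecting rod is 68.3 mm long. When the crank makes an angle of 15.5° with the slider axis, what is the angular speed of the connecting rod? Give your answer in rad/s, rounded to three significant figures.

52.1

ω = 188.9 rad/s
The rod makes angle φ with the slider axis where L sinφ = r sinθ; differentiating, L cosφ·φ̇ = r ω cosθ.
L cosφ = √(L² − r² sin²θ) = 0.068101 m.
|ω_rod| = r ω |cosθ| / √(L² − r² sin²θ) = 0.0195·188.9·0.96363/0.068101 = 52.12 rad/s.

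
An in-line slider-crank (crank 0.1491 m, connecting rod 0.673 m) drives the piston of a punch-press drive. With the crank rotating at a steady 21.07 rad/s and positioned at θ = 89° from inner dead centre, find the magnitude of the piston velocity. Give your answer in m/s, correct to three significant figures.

3.15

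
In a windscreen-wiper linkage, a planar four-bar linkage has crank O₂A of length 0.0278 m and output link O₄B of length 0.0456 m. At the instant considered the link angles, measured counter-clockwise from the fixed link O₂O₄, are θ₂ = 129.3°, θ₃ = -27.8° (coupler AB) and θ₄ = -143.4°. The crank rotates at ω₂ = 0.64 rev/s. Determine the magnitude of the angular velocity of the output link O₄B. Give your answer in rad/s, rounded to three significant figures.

1.06

ω₂ = 4.021 rad/s (from 0.64 rev/s).
Differentiating the loop-closure r₂e^{iθ₂}+r₃e^{iθ₃}=r₁+r₄e^{iθ₄} gives r₂ω₂e^{iθ₂}+r₃ω₃e^{iθ₃}=r₄ω₄e^{iθ₄}.
Eliminating the other unknown: ω₄ = r₂ω₂ sin(θ₂−θ₃) / [r₄ sin(θ₄−θ₃)].
Numerator sine = +0.38912; denominator sine = -0.90183.
Result = 0.0278·4.021·(+0.38912) / (0.0456·(-0.90183)) = -1.0578 rad/s; magnitude 1.0578 rad/s.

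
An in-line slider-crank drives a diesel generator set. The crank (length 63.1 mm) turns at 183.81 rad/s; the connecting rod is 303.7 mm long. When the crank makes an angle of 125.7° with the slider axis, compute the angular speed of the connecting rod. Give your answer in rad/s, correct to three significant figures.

22.6

ω = 183.8 rad/s
The rod makes angle φ with the slider axis where L sinφ = r sinθ; differentiating, L cosφ·φ̇ = r ω cosθ.
L cosφ = √(L² − r² sin²θ) = 0.29935 m.
|ω_rod| = r ω |cosθ| / √(L² − r² sin²θ) = 0.0631·183.8·0.58354/0.29935 = 22.61 rad/s.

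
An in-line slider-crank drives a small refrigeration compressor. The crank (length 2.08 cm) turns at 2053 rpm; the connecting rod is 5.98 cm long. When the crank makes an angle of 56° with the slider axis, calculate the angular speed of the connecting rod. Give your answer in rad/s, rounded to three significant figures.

43.7

ω = 215 rad/s (converted from 2053 rpm).
The rod makes angle φ with the slider axis where L sinφ = r sinθ; differentiating, L cosφ·φ̇ = r ω cosθ.
L cosφ = √(L² − r² sin²θ) = 0.05726 m.
|ω_rod| = r ω |cosθ| / √(L² − r² sin²θ) = 0.0208·215·0.55919/0.05726 = 43.671 rad/s.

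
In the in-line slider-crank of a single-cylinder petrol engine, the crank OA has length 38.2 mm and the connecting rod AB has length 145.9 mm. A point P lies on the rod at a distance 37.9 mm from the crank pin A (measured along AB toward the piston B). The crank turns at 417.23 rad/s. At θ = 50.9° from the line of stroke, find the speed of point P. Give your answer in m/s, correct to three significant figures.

ω = 417.2 rad/s.  Crank-pin speed |V_A| = rω = 15.938 m/s, perpendicular to OA.
Rod angle: sinφ = −(r/L) sinθ ⇒ φ = -11.723°; ω_rod = −rω cosθ/√(L²−r²sin²θ) = -70.363 rad/s.
V_P = V_A + ω_rod × AP, with AP = 0.0379 m along the rod.
Components: V_Px = −rω sinθ − a·ω_rod·sinφ = -12.911 m/s;  V_Py = rω cosθ + a·ω_rod·cosφ = +7.4407 m/s.
|V_P| = √(V_Px² + V_Py²) = 14.901 m/s.

14.9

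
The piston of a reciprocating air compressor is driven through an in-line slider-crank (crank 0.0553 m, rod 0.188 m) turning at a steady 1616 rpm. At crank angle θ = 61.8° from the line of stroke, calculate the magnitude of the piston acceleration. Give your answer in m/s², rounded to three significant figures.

489

ω = 2π·1616/60 = 169.2 rad/s
x(θ) = r cosθ + √(L² − r² sin²θ); with ω constant, a = ω²·d²x/dθ².
d²x/dθ² = −r cosθ − r²(cos2θ)/√u − r⁴ sin²2θ/(4u^{3/2}),  u = L² − r² sin²θ = 0.0329688 m².
Substituting r = 0.0553 m, L = 0.188 m, θ = 61.8°: d²x/dθ² = -0.017083 m.
a = ω²·d²x/dθ² = (169.2)²·(-0.017083) = -489.21 m/s²;  |a| = 489.21 m/s².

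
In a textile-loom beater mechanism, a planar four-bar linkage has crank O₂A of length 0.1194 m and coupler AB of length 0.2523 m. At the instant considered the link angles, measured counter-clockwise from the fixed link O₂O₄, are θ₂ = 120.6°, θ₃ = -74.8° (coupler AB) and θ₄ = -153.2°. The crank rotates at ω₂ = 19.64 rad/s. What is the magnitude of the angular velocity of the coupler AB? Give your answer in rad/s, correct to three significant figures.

9.47

ω₂ = 19.64 rad/s
Differentiating the loop-closure r₂e^{iθ₂}+r₃e^{iθ₃}=r₁+r₄e^{iθ₄} gives r₂ω₂e^{iθ₂}+r₃ω₃e^{iθ₃}=r₄ω₄e^{iθ₄}.
Eliminating the other unknown: ω₃ = r₂ω₂ sin(θ₄−θ₂) / [r₃ sin(θ₃−θ₄)].
Numerator sine = +0.99780; denominator sine = +0.97958.
Result = 0.1194·19.64·(+0.99780) / (0.2523·(+0.97958)) = +9.4675 rad/s; magnitude 9.4675 rad/s.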